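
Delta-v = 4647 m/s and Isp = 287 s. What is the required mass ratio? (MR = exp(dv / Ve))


Ve = 287 * 9.81 = 2815.47 m/s
MR = exp(4647 / 2815.47) = 5.21

5.21


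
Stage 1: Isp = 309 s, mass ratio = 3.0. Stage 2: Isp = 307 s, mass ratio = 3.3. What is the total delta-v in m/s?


dV1 = 309 * 9.81 * ln(3.0) = 3330.2 m/s
dV2 = 307 * 9.81 * ln(3.3) = 3595.7 m/s
Total dV = 3330.2 + 3595.7 = 6925.9 m/s ~ 6926 m/s

6926 m/s


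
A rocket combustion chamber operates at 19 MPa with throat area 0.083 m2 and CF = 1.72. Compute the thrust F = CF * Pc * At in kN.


F = 1.72 * 19e6 * 0.083 = 2.7124e+06 N = 2712.4 kN

2712.4 kN


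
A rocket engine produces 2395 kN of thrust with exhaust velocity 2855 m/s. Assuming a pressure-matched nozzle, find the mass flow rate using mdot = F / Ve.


mdot = F / Ve = 2395000 / 2855 = 838.9 kg/s

838.9 kg/s


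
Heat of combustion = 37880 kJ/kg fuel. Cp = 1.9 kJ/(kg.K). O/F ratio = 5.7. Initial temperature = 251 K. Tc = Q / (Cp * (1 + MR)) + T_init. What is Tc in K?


Tc = 37880 / (1.9 * (1 + 5.7)) + 251 = 3227 K

3227 K


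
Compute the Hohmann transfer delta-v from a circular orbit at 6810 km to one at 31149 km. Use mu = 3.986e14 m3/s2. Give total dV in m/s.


V1 = sqrt(mu/r1) = 7650.59 m/s
dV1 = V1*(sqrt(2*r2/(r1+r2)) - 1) = 2150.51 m/s
V2 = sqrt(mu/r2) = 3577.23 m/s
dV2 = V2*(1 - sqrt(2*r1/(r1+r2))) = 1434.45 m/s
Total dV = 3585 m/s

3585 m/s


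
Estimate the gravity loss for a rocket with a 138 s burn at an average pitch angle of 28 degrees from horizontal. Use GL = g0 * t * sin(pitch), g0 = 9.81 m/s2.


GL = 9.81 * 138 * sin(28 deg) = 636 m/s

636 m/s


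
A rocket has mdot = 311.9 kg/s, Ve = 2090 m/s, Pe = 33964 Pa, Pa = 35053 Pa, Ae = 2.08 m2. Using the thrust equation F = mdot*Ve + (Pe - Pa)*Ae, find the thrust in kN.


F = 311.9 * 2090 + (33964 - 35053) * 2.08 = 649606.0 N = 649.6 kN

649.6 kN


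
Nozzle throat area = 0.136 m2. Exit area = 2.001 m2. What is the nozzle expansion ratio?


AR = 2.001 / 0.136 = 14.7

14.7


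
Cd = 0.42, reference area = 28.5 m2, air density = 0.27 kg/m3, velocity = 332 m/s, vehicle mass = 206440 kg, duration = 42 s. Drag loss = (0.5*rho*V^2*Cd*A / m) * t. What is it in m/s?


D = 0.5 * 0.27 * 332^2 * 0.42 * 28.5 = 178116.47 N
a = 178116.47 / 206440 = 0.8628 m/s2
dV = 0.8628 * 42 = 36.2 m/s

36.2 m/s


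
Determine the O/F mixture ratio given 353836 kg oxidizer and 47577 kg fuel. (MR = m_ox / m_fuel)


MR = 353836 / 47577 = 7.44

7.44


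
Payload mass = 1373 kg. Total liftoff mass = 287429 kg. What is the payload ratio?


PR = 1373 / 287429 = 0.0048

0.0048


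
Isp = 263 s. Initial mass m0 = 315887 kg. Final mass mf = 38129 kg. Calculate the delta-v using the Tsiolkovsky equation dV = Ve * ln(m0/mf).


Ve = 263 * 9.81 = 2580.03 m/s
dV = 2580.03 * ln(315887/38129) = 5455 m/s

5455 m/s


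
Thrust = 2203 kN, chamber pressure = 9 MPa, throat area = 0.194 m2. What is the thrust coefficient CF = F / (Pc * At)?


CF = 2203000 / (9e6 * 0.194) = 1.26

1.26


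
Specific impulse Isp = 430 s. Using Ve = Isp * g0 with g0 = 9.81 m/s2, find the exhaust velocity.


Ve = Isp * g0 = 430 * 9.81 = 4218.3 m/s

4218.3 m/s


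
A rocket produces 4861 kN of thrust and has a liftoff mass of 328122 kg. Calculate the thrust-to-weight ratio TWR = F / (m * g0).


TWR = 4861000 / (328122 * 9.81) = 1.51

1.51


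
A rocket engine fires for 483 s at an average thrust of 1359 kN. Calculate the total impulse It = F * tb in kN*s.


It = 1359 * 483 = 656397 kN*s

656397 kN*s


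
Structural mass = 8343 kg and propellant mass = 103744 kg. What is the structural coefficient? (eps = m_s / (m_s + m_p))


eps = 8343 / (8343 + 103744) = 0.0744

0.0744


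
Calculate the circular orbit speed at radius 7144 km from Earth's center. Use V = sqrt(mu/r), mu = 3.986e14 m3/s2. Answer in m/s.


V = sqrt(3.986e14 / 7144000) = 7470 m/s

7470 m/s


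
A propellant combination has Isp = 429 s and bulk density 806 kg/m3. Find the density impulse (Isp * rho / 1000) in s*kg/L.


rho*Isp = 429 * 806 / 1000 = 346 s*kg/L

346 s*kg/L


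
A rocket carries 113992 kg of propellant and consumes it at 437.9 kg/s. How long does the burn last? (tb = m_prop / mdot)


tb = 113992 / 437.9 = 260.3 s

260.3 s


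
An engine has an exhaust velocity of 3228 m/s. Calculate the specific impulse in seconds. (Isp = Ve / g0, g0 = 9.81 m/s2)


Isp = Ve / g0 = 3228 / 9.81 = 329.1 s

329.1 s


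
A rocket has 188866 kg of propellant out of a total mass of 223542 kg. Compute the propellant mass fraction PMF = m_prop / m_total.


PMF = 188866 / 223542 = 0.845

0.845


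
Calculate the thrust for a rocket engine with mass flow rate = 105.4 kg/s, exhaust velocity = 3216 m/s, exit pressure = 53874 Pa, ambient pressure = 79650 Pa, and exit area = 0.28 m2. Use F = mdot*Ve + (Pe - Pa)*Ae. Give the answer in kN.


F = 105.4 * 3216 + (53874 - 79650) * 0.28 = 331749.0 N = 331.7 kN

331.7 kN


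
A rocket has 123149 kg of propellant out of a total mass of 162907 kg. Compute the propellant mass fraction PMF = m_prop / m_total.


PMF = 123149 / 162907 = 0.756

0.756


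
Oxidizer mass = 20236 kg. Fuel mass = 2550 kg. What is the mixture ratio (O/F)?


MR = 20236 / 2550 = 7.94

7.94


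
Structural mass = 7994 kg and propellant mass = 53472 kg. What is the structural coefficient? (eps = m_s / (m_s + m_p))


eps = 7994 / (7994 + 53472) = 0.1301

0.1301


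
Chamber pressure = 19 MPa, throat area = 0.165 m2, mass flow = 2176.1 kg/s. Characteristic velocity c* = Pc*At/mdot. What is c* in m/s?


c* = 19e6 * 0.165 / 2176.1 = 1441 m/s

1441 m/s


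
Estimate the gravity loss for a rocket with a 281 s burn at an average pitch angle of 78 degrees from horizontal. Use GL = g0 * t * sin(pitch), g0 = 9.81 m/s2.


GL = 9.81 * 281 * sin(78 deg) = 2696 m/s

2696 m/s


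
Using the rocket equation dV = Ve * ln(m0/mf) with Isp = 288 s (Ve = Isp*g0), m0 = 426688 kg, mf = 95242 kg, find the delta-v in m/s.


Ve = 288 * 9.81 = 2825.28 m/s
dV = 2825.28 * ln(426688/95242) = 4237 m/s

4237 m/s


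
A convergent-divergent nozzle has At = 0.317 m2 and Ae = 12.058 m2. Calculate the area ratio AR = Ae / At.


AR = 12.058 / 0.317 = 38.0

38.0


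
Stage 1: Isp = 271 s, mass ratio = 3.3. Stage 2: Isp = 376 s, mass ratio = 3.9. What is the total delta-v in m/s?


dV1 = 271 * 9.81 * ln(3.3) = 3174.1 m/s
dV2 = 376 * 9.81 * ln(3.9) = 5020.0 m/s
Total dV = 3174.1 + 5020.0 = 8194.1 m/s ~ 8194 m/s

8194 m/s


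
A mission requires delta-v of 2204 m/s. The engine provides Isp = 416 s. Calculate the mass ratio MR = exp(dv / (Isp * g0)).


Ve = 416 * 9.81 = 4080.96 m/s
MR = exp(2204 / 4080.96) = 1.716

1.716


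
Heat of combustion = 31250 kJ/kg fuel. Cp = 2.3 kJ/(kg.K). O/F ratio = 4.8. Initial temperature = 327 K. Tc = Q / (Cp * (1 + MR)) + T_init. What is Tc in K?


Tc = 31250 / (2.3 * (1 + 4.8)) + 327 = 2670 K

2670 K


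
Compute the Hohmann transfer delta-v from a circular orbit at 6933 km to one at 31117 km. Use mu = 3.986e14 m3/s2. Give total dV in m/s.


V1 = sqrt(mu/r1) = 7582.42 m/s
dV1 = V1*(sqrt(2*r2/(r1+r2)) - 1) = 2114.74 m/s
V2 = sqrt(mu/r2) = 3579.07 m/s
dV2 = V2*(1 - sqrt(2*r1/(r1+r2))) = 1418.5 m/s
Total dV = 3533 m/s

3533 m/s


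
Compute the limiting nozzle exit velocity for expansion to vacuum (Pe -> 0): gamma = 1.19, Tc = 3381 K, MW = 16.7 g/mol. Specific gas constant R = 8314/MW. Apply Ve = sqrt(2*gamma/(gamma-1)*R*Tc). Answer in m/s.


R = 8314 / 16.7 = 497.84 J/(kg.K)
Ve = sqrt(2 * 1.19 / (1.19 - 1) * 497.84 * 3381) = 4592 m/s

4592 m/s


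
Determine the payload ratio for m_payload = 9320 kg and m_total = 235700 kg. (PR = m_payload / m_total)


PR = 9320 / 235700 = 0.0395

0.0395


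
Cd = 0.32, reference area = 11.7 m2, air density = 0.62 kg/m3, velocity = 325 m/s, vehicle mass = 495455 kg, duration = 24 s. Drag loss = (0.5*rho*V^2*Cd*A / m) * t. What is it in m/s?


D = 0.5 * 0.62 * 325^2 * 0.32 * 11.7 = 122592.6 N
a = 122592.6 / 495455 = 0.2474 m/s2
dV = 0.2474 * 24 = 5.9 m/s

5.9 m/s


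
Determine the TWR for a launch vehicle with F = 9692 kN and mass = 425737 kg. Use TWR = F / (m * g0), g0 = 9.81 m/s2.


TWR = 9692000 / (425737 * 9.81) = 2.32

2.32


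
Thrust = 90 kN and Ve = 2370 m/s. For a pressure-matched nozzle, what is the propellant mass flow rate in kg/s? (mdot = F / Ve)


mdot = F / Ve = 90000 / 2370 = 38.0 kg/s

38.0 kg/s


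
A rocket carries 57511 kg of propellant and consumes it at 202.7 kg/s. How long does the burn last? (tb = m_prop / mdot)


tb = 57511 / 202.7 = 283.7 s

283.7 s


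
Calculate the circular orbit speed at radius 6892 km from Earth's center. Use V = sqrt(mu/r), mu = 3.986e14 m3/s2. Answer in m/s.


V = sqrt(3.986e14 / 6892000) = 7605 m/s

7605 m/s


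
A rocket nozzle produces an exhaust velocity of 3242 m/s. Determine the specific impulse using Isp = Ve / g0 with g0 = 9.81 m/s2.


Isp = Ve / g0 = 3242 / 9.81 = 330.5 s

330.5 s


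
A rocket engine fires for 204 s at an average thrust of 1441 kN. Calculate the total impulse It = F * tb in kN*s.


It = 1441 * 204 = 293964 kN*s

293964 kN*s


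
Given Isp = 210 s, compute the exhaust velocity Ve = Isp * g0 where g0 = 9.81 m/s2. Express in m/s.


Ve = Isp * g0 = 210 * 9.81 = 2060.1 m/s

2060.1 m/s


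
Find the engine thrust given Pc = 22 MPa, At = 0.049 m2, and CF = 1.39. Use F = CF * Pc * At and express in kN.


F = 1.39 * 22e6 * 0.049 = 1.4984e+06 N = 1498.4 kN

1498.4 kN


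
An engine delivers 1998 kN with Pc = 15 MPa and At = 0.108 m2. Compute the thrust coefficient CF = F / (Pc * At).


CF = 1998000 / (15e6 * 0.108) = 1.23

1.23


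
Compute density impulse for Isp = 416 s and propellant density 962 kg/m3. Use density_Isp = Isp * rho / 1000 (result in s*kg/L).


rho*Isp = 416 * 962 / 1000 = 400 s*kg/L

400 s*kg/L


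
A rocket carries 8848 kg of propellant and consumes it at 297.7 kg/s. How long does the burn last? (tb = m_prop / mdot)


tb = 8848 / 297.7 = 29.7 s

29.7 s


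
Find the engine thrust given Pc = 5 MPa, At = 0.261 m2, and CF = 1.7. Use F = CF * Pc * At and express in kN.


F = 1.7 * 5e6 * 0.261 = 2.2185e+06 N = 2218.5 kN

2218.5 kN


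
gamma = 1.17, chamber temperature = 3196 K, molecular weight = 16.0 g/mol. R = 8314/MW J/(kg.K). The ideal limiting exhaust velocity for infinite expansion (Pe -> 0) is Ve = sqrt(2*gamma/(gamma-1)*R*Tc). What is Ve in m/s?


R = 8314 / 16.0 = 519.62 J/(kg.K)
Ve = sqrt(2 * 1.17 / (1.17 - 1) * 519.62 * 3196) = 4781 m/s

4781 m/s


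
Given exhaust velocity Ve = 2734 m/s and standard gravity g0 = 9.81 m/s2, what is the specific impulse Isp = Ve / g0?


Isp = Ve / g0 = 2734 / 9.81 = 278.7 s

278.7 s


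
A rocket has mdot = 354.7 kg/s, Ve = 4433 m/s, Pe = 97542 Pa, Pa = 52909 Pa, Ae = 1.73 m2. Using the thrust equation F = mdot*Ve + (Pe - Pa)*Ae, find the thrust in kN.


F = 354.7 * 4433 + (97542 - 52909) * 1.73 = 1.6496e+06 N = 1649.6 kN

1649.6 kN


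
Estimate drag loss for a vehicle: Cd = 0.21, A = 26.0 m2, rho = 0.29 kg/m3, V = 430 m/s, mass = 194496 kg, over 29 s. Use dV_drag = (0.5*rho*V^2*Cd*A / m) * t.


D = 0.5 * 0.29 * 430^2 * 0.21 * 26.0 = 146385.33 N
a = 146385.33 / 194496 = 0.7526 m/s2
dV = 0.7526 * 29 = 21.8 m/s

21.8 m/s


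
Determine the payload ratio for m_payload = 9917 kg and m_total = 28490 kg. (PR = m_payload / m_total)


PR = 9917 / 28490 = 0.3481

0.3481


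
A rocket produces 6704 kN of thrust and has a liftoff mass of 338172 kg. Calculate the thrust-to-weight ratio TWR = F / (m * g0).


TWR = 6704000 / (338172 * 9.81) = 2.02

2.02


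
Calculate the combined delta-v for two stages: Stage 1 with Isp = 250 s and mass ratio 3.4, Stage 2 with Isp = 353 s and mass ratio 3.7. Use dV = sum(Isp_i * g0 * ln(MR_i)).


dV1 = 250 * 9.81 * ln(3.4) = 3001.3 m/s
dV2 = 353 * 9.81 * ln(3.7) = 4530.7 m/s
Total dV = 3001.3 + 4530.7 = 7532.0 m/s ~ 7532 m/s

7532 m/s


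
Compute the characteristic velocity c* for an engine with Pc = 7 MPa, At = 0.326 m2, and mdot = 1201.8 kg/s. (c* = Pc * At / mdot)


c* = 7e6 * 0.326 / 1201.8 = 1899 m/s

1899 m/s


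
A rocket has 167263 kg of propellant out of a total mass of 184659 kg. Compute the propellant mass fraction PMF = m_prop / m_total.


PMF = 167263 / 184659 = 0.906

0.906


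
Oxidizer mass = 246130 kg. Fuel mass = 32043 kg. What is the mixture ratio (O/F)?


MR = 246130 / 32043 = 7.68

7.68


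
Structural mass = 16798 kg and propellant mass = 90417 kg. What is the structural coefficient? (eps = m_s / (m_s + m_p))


eps = 16798 / (16798 + 90417) = 0.1567

0.1567


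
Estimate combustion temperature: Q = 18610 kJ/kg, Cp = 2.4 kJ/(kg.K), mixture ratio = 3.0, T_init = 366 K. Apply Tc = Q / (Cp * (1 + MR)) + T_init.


Tc = 18610 / (2.4 * (1 + 3.0)) + 366 = 2305 K

2305 K


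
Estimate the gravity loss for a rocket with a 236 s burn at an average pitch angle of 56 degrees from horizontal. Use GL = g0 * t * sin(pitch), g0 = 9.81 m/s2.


GL = 9.81 * 236 * sin(56 deg) = 1919 m/s

1919 m/s


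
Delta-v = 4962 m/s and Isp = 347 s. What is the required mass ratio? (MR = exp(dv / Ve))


Ve = 347 * 9.81 = 3404.07 m/s
MR = exp(4962 / 3404.07) = 4.296

4.296


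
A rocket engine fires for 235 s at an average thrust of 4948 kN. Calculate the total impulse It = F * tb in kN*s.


It = 4948 * 235 = 1162780 kN*s

1162780 kN*s


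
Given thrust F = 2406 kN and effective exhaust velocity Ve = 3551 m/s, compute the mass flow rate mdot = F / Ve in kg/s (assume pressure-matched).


mdot = F / Ve = 2406000 / 3551 = 677.6 kg/s

677.6 kg/s


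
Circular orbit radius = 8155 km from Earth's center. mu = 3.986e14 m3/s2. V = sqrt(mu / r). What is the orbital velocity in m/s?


V = sqrt(3.986e14 / 8155000) = 6991 m/s

6991 m/s


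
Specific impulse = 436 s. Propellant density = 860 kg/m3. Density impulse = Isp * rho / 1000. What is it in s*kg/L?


rho*Isp = 436 * 860 / 1000 = 375 s*kg/L

375 s*kg/L


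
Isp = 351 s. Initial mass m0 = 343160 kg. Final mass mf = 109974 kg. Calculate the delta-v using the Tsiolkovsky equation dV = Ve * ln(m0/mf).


Ve = 351 * 9.81 = 3443.31 m/s
dV = 3443.31 * ln(343160/109974) = 3918 m/s

3918 m/s


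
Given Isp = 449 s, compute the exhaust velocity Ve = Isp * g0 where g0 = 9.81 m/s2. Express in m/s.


Ve = Isp * g0 = 449 * 9.81 = 4404.7 m/s

4404.7 m/s


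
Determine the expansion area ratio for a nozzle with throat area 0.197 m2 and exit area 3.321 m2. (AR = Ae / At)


AR = 3.321 / 0.197 = 16.9

16.9


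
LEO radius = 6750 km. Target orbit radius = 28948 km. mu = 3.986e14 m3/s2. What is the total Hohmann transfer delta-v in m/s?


V1 = sqrt(mu/r1) = 7684.52 m/s
dV1 = V1*(sqrt(2*r2/(r1+r2)) - 1) = 2101.79 m/s
V2 = sqrt(mu/r2) = 3710.73 m/s
dV2 = V2*(1 - sqrt(2*r1/(r1+r2))) = 1428.79 m/s
Total dV = 3531 m/s

3531 m/s


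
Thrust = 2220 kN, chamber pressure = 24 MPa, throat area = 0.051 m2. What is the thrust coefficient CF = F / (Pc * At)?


CF = 2220000 / (24e6 * 0.051) = 1.81

1.81


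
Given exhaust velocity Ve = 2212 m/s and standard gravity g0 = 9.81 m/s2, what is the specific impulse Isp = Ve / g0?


Isp = Ve / g0 = 2212 / 9.81 = 225.5 s

225.5 s


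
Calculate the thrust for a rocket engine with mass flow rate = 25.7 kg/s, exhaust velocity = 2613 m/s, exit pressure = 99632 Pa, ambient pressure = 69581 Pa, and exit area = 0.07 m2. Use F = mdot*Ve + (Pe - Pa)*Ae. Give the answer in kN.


F = 25.7 * 2613 + (99632 - 69581) * 0.07 = 69258.0 N = 69.3 kN

69.3 kN


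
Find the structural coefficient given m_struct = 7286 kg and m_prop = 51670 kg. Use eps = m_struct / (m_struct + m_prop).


eps = 7286 / (7286 + 51670) = 0.1236

0.1236


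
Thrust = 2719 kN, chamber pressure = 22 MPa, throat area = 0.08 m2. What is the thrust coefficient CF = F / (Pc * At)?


CF = 2719000 / (22e6 * 0.08) = 1.54

1.54


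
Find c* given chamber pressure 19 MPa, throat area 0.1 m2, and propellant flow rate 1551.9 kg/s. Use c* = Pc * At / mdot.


c* = 19e6 * 0.1 / 1551.9 = 1224 m/s

1224 m/s


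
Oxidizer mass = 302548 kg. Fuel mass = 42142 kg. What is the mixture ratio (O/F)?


MR = 302548 / 42142 = 7.18

7.18


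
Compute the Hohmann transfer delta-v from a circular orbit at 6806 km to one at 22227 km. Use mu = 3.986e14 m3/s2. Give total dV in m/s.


V1 = sqrt(mu/r1) = 7652.84 m/s
dV1 = V1*(sqrt(2*r2/(r1+r2)) - 1) = 1816.77 m/s
V2 = sqrt(mu/r2) = 4234.75 m/s
dV2 = V2*(1 - sqrt(2*r1/(r1+r2))) = 1335.12 m/s
Total dV = 3152 m/s

3152 m/s


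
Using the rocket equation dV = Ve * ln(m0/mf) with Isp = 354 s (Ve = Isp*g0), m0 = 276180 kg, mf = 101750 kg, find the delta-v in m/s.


Ve = 354 * 9.81 = 3472.74 m/s
dV = 3472.74 * ln(276180/101750) = 3468 m/s

3468 m/s


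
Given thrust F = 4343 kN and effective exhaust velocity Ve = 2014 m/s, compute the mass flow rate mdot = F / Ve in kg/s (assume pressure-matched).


mdot = F / Ve = 4343000 / 2014 = 2156.4 kg/s

2156.4 kg/s


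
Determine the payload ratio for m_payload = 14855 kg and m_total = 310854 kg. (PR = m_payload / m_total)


PR = 14855 / 310854 = 0.0478

0.0478


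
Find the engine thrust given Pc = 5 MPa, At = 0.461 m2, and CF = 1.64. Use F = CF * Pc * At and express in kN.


F = 1.64 * 5e6 * 0.461 = 3.7802e+06 N = 3780.2 kN

3780.2 kN


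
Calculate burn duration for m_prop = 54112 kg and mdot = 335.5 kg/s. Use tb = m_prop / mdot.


tb = 54112 / 335.5 = 161.3 s

161.3 s


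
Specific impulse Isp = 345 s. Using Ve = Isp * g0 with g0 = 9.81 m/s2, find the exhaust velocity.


Ve = Isp * g0 = 345 * 9.81 = 3384.5 m/s

3384.5 m/s


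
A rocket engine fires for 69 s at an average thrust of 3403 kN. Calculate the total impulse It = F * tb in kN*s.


It = 3403 * 69 = 234807 kN*s

234807 kN*s


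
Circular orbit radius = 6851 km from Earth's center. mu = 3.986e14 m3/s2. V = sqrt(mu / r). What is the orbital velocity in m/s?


V = sqrt(3.986e14 / 6851000) = 7628 m/s

7628 m/s


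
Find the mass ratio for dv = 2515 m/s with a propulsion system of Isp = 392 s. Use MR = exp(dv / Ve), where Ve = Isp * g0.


Ve = 392 * 9.81 = 3845.52 m/s
MR = exp(2515 / 3845.52) = 1.923

1.923


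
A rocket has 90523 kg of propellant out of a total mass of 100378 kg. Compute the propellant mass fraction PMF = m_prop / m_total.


PMF = 90523 / 100378 = 0.902

0.902


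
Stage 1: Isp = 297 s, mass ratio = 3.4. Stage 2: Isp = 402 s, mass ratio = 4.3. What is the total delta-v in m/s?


dV1 = 297 * 9.81 * ln(3.4) = 3565.6 m/s
dV2 = 402 * 9.81 * ln(4.3) = 5752.2 m/s
Total dV = 3565.6 + 5752.2 = 9317.8 m/s ~ 9318 m/s

9318 m/s


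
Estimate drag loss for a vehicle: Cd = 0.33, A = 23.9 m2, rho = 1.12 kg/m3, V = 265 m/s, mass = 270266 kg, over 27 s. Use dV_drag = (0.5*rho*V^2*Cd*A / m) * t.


D = 0.5 * 1.12 * 265^2 * 0.33 * 23.9 = 310164.16 N
a = 310164.16 / 270266 = 1.1476 m/s2
dV = 1.1476 * 27 = 31.0 m/s

31.0 m/s


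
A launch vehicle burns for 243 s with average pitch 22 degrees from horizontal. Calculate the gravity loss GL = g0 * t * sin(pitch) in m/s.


GL = 9.81 * 243 * sin(22 deg) = 893 m/s

893 m/s


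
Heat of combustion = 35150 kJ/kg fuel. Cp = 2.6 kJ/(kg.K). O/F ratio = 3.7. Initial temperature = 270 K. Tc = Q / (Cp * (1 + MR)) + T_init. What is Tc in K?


Tc = 35150 / (2.6 * (1 + 3.7)) + 270 = 3146 K

3146 K


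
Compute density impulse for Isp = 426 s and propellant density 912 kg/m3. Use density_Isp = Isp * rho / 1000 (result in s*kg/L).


rho*Isp = 426 * 912 / 1000 = 389 s*kg/L

389 s*kg/L


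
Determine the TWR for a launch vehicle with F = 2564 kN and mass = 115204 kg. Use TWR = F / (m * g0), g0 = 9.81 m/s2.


TWR = 2564000 / (115204 * 9.81) = 2.27

2.27


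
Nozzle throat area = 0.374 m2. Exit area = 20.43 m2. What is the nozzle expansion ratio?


AR = 20.43 / 0.374 = 54.6

54.6


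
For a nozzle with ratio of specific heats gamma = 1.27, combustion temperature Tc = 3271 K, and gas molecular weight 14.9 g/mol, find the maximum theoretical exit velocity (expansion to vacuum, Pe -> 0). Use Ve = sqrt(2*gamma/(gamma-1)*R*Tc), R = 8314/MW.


R = 8314 / 14.9 = 557.99 J/(kg.K)
Ve = sqrt(2 * 1.27 / (1.27 - 1) * 557.99 * 3271) = 4144 m/s

4144 m/s


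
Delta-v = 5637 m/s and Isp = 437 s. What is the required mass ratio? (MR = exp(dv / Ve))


Ve = 437 * 9.81 = 4286.97 m/s
MR = exp(5637 / 4286.97) = 3.724

3.724


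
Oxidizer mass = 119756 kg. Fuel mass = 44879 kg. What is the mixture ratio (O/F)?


MR = 119756 / 44879 = 2.67

2.67


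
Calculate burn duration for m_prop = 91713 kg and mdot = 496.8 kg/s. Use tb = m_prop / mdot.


tb = 91713 / 496.8 = 184.6 s

184.6 s


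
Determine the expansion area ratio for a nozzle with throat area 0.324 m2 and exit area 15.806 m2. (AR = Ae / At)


AR = 15.806 / 0.324 = 48.8

48.8


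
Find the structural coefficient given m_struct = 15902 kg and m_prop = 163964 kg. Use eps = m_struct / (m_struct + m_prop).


eps = 15902 / (15902 + 163964) = 0.0884

0.0884


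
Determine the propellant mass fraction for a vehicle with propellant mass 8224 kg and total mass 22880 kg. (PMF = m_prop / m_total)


PMF = 8224 / 22880 = 0.359

0.359


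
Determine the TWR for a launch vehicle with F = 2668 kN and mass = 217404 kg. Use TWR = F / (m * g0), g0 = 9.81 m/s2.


TWR = 2668000 / (217404 * 9.81) = 1.25

1.25


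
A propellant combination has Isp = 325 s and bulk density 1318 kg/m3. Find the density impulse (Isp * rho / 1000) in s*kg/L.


rho*Isp = 325 * 1318 / 1000 = 428 s*kg/L

428 s*kg/L


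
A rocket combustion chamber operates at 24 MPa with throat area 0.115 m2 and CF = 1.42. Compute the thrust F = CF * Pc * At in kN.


F = 1.42 * 24e6 * 0.115 = 3.9192e+06 N = 3919.2 kN

3919.2 kN


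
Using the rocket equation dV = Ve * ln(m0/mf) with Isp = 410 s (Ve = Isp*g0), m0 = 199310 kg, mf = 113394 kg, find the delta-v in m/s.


Ve = 410 * 9.81 = 4022.1 m/s
dV = 4022.1 * ln(199310/113394) = 2268 m/s

2268 m/s


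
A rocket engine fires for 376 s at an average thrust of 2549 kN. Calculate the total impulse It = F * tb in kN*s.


It = 2549 * 376 = 958424 kN*s

958424 kN*s


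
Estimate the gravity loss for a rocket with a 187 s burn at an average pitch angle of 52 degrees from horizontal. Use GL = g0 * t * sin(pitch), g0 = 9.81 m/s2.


GL = 9.81 * 187 * sin(52 deg) = 1446 m/s

1446 m/s


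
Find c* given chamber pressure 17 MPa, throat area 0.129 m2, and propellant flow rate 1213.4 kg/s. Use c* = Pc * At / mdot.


c* = 17e6 * 0.129 / 1213.4 = 1807 m/s

1807 m/s


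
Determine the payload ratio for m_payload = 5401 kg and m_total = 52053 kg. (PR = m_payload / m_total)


PR = 5401 / 52053 = 0.1038

0.1038


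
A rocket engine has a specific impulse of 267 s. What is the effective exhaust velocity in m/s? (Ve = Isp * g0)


Ve = Isp * g0 = 267 * 9.81 = 2619.3 m/s

2619.3 m/s


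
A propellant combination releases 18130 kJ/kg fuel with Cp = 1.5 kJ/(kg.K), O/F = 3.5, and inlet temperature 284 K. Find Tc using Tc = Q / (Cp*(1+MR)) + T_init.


Tc = 18130 / (1.5 * (1 + 3.5)) + 284 = 2970 K

2970 K


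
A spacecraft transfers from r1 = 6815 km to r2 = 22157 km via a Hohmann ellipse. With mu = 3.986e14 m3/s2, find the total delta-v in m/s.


V1 = sqrt(mu/r1) = 7647.79 m/s
dV1 = V1*(sqrt(2*r2/(r1+r2)) - 1) = 1810.6 m/s
V2 = sqrt(mu/r2) = 4241.44 m/s
dV2 = V2*(1 - sqrt(2*r1/(r1+r2))) = 1332.25 m/s
Total dV = 3143 m/s

3143 m/s


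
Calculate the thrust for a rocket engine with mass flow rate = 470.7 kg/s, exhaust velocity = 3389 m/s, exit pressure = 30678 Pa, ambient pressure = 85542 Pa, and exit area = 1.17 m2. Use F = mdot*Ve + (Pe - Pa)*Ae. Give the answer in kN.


F = 470.7 * 3389 + (30678 - 85542) * 1.17 = 1.5310e+06 N = 1531.0 kN

1531.0 kN


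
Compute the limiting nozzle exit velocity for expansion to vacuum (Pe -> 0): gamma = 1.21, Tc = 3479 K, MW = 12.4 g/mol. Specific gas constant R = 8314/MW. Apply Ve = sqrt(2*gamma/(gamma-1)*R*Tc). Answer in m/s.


R = 8314 / 12.4 = 670.48 J/(kg.K)
Ve = sqrt(2 * 1.21 / (1.21 - 1) * 670.48 * 3479) = 5185 m/s

5185 m/s


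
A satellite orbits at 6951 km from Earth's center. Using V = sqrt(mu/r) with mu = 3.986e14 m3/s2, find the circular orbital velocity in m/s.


V = sqrt(3.986e14 / 6951000) = 7573 m/s

7573 m/s


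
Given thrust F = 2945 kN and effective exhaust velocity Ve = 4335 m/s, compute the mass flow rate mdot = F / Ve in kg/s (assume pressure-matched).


mdot = F / Ve = 2945000 / 4335 = 679.4 kg/s

679.4 kg/s


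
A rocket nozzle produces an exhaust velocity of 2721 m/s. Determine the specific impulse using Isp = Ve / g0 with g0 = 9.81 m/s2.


Isp = Ve / g0 = 2721 / 9.81 = 277.4 s

277.4 s


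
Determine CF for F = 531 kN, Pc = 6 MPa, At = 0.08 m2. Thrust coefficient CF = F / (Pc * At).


CF = 531000 / (6e6 * 0.08) = 1.11

1.11


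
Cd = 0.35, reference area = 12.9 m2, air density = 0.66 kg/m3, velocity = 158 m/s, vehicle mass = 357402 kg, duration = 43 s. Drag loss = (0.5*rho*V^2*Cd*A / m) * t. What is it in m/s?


D = 0.5 * 0.66 * 158^2 * 0.35 * 12.9 = 37195.11 N
a = 37195.11 / 357402 = 0.1041 m/s2
dV = 0.1041 * 43 = 4.5 m/s

4.5 m/s


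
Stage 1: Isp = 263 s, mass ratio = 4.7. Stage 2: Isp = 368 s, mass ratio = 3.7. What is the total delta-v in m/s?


dV1 = 263 * 9.81 * ln(4.7) = 3992.8 m/s
dV2 = 368 * 9.81 * ln(3.7) = 4723.2 m/s
Total dV = 3992.8 + 4723.2 = 8716.0 m/s ~ 8716 m/s

8716 m/s


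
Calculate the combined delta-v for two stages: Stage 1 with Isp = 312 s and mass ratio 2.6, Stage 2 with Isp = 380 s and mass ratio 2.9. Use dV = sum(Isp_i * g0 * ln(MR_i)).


dV1 = 312 * 9.81 * ln(2.6) = 2924.6 m/s
dV2 = 380 * 9.81 * ln(2.9) = 3969.0 m/s
Total dV = 2924.6 + 3969.0 = 6893.6 m/s ~ 6894 m/s

6894 m/s


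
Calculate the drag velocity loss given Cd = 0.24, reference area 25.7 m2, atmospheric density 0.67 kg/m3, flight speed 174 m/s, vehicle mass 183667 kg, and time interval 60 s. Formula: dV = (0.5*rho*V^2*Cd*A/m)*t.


D = 0.5 * 0.67 * 174^2 * 0.24 * 25.7 = 62558.69 N
a = 62558.69 / 183667 = 0.3406 m/s2
dV = 0.3406 * 60 = 20.4 m/s

20.4 m/s


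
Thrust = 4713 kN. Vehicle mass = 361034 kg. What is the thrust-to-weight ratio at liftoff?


TWR = 4713000 / (361034 * 9.81) = 1.33

1.33


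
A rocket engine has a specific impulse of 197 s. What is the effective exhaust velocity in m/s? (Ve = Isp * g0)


Ve = Isp * g0 = 197 * 9.81 = 1932.6 m/s

1932.6 m/s


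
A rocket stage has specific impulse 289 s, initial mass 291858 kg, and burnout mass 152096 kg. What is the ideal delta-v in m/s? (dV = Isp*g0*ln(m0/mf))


Ve = 289 * 9.81 = 2835.09 m/s
dV = 2835.09 * ln(291858/152096) = 1848 m/s

1848 m/s


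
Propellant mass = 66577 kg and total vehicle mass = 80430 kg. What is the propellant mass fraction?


PMF = 66577 / 80430 = 0.828

0.828


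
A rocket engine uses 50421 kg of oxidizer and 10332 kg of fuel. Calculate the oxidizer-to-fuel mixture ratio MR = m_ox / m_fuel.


MR = 50421 / 10332 = 4.88

4.88


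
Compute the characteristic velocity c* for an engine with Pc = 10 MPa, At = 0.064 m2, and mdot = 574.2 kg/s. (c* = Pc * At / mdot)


c* = 10e6 * 0.064 / 574.2 = 1115 m/s

1115 m/s


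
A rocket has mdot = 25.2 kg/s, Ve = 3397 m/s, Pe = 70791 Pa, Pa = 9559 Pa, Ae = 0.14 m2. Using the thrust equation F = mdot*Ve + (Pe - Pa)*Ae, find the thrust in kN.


F = 25.2 * 3397 + (70791 - 9559) * 0.14 = 94177.0 N = 94.2 kN

94.2 kN


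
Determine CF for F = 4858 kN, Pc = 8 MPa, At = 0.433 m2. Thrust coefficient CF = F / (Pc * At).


CF = 4858000 / (8e6 * 0.433) = 1.4

1.4


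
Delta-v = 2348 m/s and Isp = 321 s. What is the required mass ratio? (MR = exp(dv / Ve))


Ve = 321 * 9.81 = 3149.01 m/s
MR = exp(2348 / 3149.01) = 2.108

2.108


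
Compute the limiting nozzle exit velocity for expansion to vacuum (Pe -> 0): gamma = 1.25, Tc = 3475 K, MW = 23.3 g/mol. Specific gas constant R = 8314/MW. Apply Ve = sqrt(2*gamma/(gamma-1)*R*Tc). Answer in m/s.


R = 8314 / 23.3 = 356.82 J/(kg.K)
Ve = sqrt(2 * 1.25 / (1.25 - 1) * 356.82 * 3475) = 3521 m/s

3521 m/s


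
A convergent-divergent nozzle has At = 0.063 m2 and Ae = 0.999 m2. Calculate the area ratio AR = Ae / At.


AR = 0.999 / 0.063 = 15.9

15.9


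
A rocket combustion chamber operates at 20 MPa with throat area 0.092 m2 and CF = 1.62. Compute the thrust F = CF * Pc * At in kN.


F = 1.62 * 20e6 * 0.092 = 2.9808e+06 N = 2980.8 kN

2980.8 kN


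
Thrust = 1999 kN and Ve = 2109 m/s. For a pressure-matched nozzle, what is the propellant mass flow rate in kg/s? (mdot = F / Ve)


mdot = F / Ve = 1999000 / 2109 = 947.8 kg/s

947.8 kg/s


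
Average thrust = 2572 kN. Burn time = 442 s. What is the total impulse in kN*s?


It = 2572 * 442 = 1136824 kN*s

1136824 kN*s


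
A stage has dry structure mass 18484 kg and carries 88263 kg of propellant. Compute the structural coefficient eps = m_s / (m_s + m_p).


eps = 18484 / (18484 + 88263) = 0.1732

0.1732


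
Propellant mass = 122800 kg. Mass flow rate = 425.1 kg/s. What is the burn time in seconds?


tb = 122800 / 425.1 = 288.9 s

288.9 s


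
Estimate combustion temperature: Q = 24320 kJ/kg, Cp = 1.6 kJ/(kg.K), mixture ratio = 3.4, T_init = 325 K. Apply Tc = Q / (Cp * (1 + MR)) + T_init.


Tc = 24320 / (1.6 * (1 + 3.4)) + 325 = 3780 K

3780 K


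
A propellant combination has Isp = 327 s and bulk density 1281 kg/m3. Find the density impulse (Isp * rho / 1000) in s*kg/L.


rho*Isp = 327 * 1281 / 1000 = 419 s*kg/L

419 s*kg/L


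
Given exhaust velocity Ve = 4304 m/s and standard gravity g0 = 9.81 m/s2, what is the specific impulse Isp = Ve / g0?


Isp = Ve / g0 = 4304 / 9.81 = 438.7 s

438.7 s


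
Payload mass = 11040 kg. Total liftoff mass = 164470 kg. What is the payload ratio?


PR = 11040 / 164470 = 0.0671

0.0671


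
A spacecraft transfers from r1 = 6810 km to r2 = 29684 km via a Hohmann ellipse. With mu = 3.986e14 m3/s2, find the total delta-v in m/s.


V1 = sqrt(mu/r1) = 7650.59 m/s
dV1 = V1*(sqrt(2*r2/(r1+r2)) - 1) = 2107.4 m/s
V2 = sqrt(mu/r2) = 3664.44 m/s
dV2 = V2*(1 - sqrt(2*r1/(r1+r2))) = 1425.79 m/s
Total dV = 3533 m/s

3533 m/s


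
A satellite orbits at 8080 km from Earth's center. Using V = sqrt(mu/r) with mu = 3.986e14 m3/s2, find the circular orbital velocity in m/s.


V = sqrt(3.986e14 / 8080000) = 7024 m/s

7024 m/s


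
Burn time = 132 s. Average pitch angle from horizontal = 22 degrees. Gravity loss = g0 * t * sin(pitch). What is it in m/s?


GL = 9.81 * 132 * sin(22 deg) = 485 m/s

485 m/s


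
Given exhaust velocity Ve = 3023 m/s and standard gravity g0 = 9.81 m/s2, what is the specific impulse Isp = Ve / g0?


Isp = Ve / g0 = 3023 / 9.81 = 308.2 s

308.2 s


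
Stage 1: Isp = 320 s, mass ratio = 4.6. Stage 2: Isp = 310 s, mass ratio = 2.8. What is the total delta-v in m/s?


dV1 = 320 * 9.81 * ln(4.6) = 4790.6 m/s
dV2 = 310 * 9.81 * ln(2.8) = 3131.2 m/s
Total dV = 4790.6 + 3131.2 = 7921.8 m/s ~ 7922 m/s

7922 m/s


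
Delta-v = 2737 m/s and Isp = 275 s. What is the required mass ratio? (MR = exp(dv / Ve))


Ve = 275 * 9.81 = 2697.75 m/s
MR = exp(2737 / 2697.75) = 2.758

2.758


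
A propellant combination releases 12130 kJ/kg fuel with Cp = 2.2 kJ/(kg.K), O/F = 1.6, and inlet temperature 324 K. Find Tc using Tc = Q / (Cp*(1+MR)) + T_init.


Tc = 12130 / (2.2 * (1 + 1.6)) + 324 = 2445 K

2445 K


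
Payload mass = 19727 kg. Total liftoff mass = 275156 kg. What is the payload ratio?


PR = 19727 / 275156 = 0.0717

0.0717


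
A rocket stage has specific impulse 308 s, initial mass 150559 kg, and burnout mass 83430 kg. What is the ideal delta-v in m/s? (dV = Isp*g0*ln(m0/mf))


Ve = 308 * 9.81 = 3021.48 m/s
dV = 3021.48 * ln(150559/83430) = 1784 m/s

1784 m/s


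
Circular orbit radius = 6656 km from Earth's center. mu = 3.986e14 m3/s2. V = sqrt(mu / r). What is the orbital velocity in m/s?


V = sqrt(3.986e14 / 6656000) = 7739 m/s

7739 m/s


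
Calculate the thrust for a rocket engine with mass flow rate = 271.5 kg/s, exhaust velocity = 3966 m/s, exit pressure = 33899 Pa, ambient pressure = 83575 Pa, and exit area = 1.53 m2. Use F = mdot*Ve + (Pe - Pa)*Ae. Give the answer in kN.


F = 271.5 * 3966 + (33899 - 83575) * 1.53 = 1.0008e+06 N = 1000.8 kN

1000.8 kN


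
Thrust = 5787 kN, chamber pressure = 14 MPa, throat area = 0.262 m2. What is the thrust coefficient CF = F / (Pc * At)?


CF = 5787000 / (14e6 * 0.262) = 1.58

1.58


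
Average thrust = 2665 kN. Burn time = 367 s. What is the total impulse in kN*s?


It = 2665 * 367 = 978055 kN*s

978055 kN*s


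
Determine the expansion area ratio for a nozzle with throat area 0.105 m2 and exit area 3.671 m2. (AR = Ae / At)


AR = 3.671 / 0.105 = 35.0

35.0


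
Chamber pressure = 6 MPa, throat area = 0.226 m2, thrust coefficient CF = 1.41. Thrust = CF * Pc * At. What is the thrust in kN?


F = 1.41 * 6e6 * 0.226 = 1.9120e+06 N = 1912.0 kN

1912.0 kN


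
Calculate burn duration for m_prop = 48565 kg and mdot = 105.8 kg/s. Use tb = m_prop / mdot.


tb = 48565 / 105.8 = 459.0 s

459.0 s


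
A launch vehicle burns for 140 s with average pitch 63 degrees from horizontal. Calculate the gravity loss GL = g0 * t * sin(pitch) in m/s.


GL = 9.81 * 140 * sin(63 deg) = 1224 m/s

1224 m/s


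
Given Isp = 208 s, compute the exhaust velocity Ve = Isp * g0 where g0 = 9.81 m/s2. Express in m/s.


Ve = Isp * g0 = 208 * 9.81 = 2040.5 m/s

2040.5 m/s


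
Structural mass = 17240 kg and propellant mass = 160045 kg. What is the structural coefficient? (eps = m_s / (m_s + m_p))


eps = 17240 / (17240 + 160045) = 0.0972

0.0972


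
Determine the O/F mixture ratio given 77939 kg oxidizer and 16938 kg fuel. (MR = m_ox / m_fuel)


MR = 77939 / 16938 = 4.6

4.6


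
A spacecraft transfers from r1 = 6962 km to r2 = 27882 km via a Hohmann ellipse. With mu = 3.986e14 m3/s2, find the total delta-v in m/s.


V1 = sqrt(mu/r1) = 7566.62 m/s
dV1 = V1*(sqrt(2*r2/(r1+r2)) - 1) = 2005.65 m/s
V2 = sqrt(mu/r2) = 3781.0 m/s
dV2 = V2*(1 - sqrt(2*r1/(r1+r2))) = 1390.85 m/s
Total dV = 3397 m/s

3397 m/s


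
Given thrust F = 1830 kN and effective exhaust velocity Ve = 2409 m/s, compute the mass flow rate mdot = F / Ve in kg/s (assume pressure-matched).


mdot = F / Ve = 1830000 / 2409 = 759.7 kg/s

759.7 kg/s


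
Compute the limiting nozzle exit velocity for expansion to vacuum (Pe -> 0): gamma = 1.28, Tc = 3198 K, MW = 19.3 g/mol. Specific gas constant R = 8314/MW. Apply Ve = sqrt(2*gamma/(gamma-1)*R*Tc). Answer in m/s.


R = 8314 / 19.3 = 430.78 J/(kg.K)
Ve = sqrt(2 * 1.28 / (1.28 - 1) * 430.78 * 3198) = 3549 m/s

3549 m/s


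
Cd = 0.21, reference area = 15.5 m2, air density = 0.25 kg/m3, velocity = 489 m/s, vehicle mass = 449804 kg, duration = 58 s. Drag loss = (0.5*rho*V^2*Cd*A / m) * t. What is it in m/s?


D = 0.5 * 0.25 * 489^2 * 0.21 * 15.5 = 97292.36 N
a = 97292.36 / 449804 = 0.2163 m/s2
dV = 0.2163 * 58 = 12.5 m/s

12.5 m/s


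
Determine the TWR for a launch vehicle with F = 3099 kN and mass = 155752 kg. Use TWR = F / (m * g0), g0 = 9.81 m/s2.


TWR = 3099000 / (155752 * 9.81) = 2.03

2.03


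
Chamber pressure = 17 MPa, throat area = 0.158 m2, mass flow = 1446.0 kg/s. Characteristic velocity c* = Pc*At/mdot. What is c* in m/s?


c* = 17e6 * 0.158 / 1446.0 = 1858 m/s

1858 m/s


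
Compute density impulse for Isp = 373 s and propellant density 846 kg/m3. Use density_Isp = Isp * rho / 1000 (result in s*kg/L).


rho*Isp = 373 * 846 / 1000 = 316 s*kg/L

316 s*kg/L


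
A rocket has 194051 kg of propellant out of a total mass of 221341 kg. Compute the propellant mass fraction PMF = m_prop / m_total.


PMF = 194051 / 221341 = 0.877

0.877


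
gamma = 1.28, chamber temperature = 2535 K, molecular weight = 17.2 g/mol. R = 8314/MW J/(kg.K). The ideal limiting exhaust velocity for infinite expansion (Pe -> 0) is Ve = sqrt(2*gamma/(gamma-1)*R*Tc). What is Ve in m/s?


R = 8314 / 17.2 = 483.37 J/(kg.K)
Ve = sqrt(2 * 1.28 / (1.28 - 1) * 483.37 * 2535) = 3347 m/s

3347 m/s


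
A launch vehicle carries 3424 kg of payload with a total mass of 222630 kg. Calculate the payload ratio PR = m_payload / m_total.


PR = 3424 / 222630 = 0.0154

0.0154


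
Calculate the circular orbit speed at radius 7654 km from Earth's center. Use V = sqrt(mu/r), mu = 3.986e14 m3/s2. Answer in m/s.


V = sqrt(3.986e14 / 7654000) = 7216 m/s

7216 m/s


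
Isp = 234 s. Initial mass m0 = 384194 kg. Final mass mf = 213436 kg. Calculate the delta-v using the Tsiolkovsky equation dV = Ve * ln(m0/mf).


Ve = 234 * 9.81 = 2295.54 m/s
dV = 2295.54 * ln(384194/213436) = 1349 m/s

1349 m/s


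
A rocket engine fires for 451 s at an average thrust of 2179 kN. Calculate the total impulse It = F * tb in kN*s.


It = 2179 * 451 = 982729 kN*s

982729 kN*s


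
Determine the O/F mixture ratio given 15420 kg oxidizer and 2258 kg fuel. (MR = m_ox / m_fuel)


MR = 15420 / 2258 = 6.83

6.83


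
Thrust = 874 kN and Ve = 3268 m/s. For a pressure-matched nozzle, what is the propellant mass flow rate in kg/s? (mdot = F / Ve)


mdot = F / Ve = 874000 / 3268 = 267.4 kg/s

267.4 kg/s


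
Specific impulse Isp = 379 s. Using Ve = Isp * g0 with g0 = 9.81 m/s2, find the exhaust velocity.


Ve = Isp * g0 = 379 * 9.81 = 3718.0 m/s

3718.0 m/s


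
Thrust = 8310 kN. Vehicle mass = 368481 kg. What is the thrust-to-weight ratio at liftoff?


TWR = 8310000 / (368481 * 9.81) = 2.3

2.3


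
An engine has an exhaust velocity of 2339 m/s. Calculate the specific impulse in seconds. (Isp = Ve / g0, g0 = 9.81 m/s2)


Isp = Ve / g0 = 2339 / 9.81 = 238.4 s

238.4 s


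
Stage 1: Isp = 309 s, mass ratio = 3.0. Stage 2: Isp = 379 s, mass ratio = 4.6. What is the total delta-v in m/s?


dV1 = 309 * 9.81 * ln(3.0) = 3330.2 m/s
dV2 = 379 * 9.81 * ln(4.6) = 5673.9 m/s
Total dV = 3330.2 + 5673.9 = 9004.1 m/s ~ 9004 m/s

9004 m/s


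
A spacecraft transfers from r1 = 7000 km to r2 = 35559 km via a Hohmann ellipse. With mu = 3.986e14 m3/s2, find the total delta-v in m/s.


V1 = sqrt(mu/r1) = 7546.05 m/s
dV1 = V1*(sqrt(2*r2/(r1+r2)) - 1) = 2208.65 m/s
V2 = sqrt(mu/r2) = 3348.06 m/s
dV2 = V2*(1 - sqrt(2*r1/(r1+r2))) = 1427.8 m/s
Total dV = 3636 m/s

3636 m/s


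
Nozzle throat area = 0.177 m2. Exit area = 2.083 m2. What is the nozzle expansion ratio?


AR = 2.083 / 0.177 = 11.8

11.8


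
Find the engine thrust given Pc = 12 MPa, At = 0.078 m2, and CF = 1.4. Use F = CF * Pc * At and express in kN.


F = 1.4 * 12e6 * 0.078 = 1.3104e+06 N = 1310.4 kN

1310.4 kN


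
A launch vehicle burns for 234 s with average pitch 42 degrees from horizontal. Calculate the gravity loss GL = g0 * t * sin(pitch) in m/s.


GL = 9.81 * 234 * sin(42 deg) = 1536 m/s

1536 m/s


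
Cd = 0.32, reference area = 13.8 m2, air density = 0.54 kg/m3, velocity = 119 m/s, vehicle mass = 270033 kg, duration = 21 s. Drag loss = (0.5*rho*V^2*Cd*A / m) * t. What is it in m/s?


D = 0.5 * 0.54 * 119^2 * 0.32 * 13.8 = 16884.44 N
a = 16884.44 / 270033 = 0.0625 m/s2
dV = 0.0625 * 21 = 1.3 m/s

1.3 m/s


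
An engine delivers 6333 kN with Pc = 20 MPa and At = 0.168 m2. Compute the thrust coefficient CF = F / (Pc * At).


CF = 6333000 / (20e6 * 0.168) = 1.88

1.88


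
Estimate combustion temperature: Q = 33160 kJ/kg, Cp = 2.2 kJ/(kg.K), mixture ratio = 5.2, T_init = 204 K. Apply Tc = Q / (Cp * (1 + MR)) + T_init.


Tc = 33160 / (2.2 * (1 + 5.2)) + 204 = 2635 K

2635 K
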